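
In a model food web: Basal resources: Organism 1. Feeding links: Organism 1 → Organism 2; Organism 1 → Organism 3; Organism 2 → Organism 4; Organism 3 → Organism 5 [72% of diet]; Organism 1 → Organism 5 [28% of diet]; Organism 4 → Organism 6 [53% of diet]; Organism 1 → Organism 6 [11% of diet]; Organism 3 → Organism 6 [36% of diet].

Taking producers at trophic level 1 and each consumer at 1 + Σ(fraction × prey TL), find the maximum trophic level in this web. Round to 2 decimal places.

3.42

Organism 2: 1 + 1 = 2
Organism 3: 1 + 1 = 2
Organism 4: 1 + 2 = 3
Organism 5: 1 + (0.72×2 + 0.28×1) = 2.72
Organism 6: 1 + (0.53×3 + 0.11×1 + 0.36×2) = 3.42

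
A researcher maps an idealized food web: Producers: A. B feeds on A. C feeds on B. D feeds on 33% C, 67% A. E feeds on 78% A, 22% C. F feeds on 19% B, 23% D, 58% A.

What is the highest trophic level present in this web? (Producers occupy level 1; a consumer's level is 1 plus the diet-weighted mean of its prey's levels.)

B: 1 + 1 = 2
C: 1 + 2 = 3
D: 1 + (0.33×3 + 0.67×1) = 2.66
E: 1 + (0.78×1 + 0.22×3) = 2.44
F: 1 + (0.19×2 + 0.23×2.66 + 0.58×1) = 2.5718

3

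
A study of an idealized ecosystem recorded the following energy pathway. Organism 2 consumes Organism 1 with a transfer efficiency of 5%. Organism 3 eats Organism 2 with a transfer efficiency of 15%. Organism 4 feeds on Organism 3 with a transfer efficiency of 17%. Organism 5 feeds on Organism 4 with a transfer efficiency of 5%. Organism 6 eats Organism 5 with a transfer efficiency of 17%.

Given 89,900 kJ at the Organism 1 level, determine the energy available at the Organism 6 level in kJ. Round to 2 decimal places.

0.97 kJ

Organism 2: 89900 × 0.05 = 4495 kJ
Organism 3: 4495 × 0.15 = 674.25 kJ
Organism 4: 674.25 × 0.17 = 114.6225 kJ
Organism 5: 114.6225 × 0.05 = 5.731125 kJ
Organism 6: 5.731125 × 0.17 = 0.97429125 kJ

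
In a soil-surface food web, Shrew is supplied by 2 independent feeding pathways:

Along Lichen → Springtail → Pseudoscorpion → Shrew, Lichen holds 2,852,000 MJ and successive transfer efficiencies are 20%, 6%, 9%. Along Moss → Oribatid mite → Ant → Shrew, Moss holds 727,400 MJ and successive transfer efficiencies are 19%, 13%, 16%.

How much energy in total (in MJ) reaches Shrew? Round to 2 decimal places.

Via Lichen: 2852000 × 0.2 × 0.06 × 0.09 = 3080.16 MJ
Via Moss: 727400 × 0.19 × 0.13 × 0.16 = 2874.6848 MJ
Total at Shrew: 3080.16 + 2874.6848 = 5954.8448 MJ

5954.84 MJ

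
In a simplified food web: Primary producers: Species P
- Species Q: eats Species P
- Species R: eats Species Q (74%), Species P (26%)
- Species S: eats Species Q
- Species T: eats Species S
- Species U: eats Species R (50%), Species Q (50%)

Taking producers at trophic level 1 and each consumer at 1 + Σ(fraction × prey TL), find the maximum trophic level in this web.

Species Q: 1 + 1 = 2
Species R: 1 + (0.74×2 + 0.26×1) = 2.74
Species S: 1 + 2 = 3
Species T: 1 + 3 = 4
Species U: 1 + (0.5×2.74 + 0.5×2) = 3.37

4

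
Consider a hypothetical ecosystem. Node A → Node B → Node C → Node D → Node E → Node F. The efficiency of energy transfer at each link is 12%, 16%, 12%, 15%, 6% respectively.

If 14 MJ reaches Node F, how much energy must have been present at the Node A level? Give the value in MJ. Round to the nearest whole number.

Cumulative transfer efficiency: 0.12 × 0.16 × 0.12 × 0.15 × 0.06 = 0.000020736
Node A energy = 14 / 0.000020736 = 675154 MJ

675154 MJ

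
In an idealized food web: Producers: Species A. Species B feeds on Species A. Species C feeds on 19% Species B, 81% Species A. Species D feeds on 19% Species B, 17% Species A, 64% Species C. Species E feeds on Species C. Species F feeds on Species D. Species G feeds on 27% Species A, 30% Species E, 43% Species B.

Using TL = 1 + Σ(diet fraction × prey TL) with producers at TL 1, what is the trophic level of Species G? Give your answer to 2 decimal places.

3.09

Species B: 1 + 1 = 2
Species C: 1 + (0.19×2 + 0.81×1) = 2.19
Species D: 1 + (0.19×2 + 0.17×1 + 0.64×2.19) = 2.9516
Species E: 1 + 2.19 = 3.19
Species F: 1 + 2.9516 = 3.9516
Species G: 1 + (0.27×1 + 0.3×3.19 + 0.43×2) = 3.087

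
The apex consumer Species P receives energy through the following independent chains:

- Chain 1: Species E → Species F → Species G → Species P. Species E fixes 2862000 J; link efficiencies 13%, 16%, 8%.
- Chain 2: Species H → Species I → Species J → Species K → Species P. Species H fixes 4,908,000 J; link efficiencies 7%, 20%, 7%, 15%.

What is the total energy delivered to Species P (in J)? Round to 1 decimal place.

5483.8 J

Chain 1: 2862000 × 0.13 × 0.16 × 0.08 = 4762.368 J
Chain 2: 4908000 × 0.07 × 0.2 × 0.07 × 0.15 = 721.476 J
Total at Species P: 4762.368 + 721.476 = 5483.844 J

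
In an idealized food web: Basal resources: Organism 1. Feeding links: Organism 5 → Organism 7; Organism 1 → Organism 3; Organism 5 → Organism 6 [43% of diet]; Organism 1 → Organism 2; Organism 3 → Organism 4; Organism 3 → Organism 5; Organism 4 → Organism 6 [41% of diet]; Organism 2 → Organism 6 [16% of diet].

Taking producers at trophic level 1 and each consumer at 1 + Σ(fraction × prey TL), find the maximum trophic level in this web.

4

Organism 2: 1 + 1 = 2
Organism 3: 1 + 1 = 2
Organism 4: 1 + 2 = 3
Organism 5: 1 + 2 = 3
Organism 6: 1 + (0.41×3 + 0.16×2 + 0.43×3) = 3.84
Organism 7: 1 + 3 = 4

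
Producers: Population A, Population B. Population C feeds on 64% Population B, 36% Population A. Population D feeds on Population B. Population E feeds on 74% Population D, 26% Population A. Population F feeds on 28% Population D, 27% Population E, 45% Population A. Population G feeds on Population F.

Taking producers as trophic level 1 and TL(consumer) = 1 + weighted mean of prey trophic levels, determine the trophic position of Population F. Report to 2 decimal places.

2.75

Population C: 1 + (0.64×1 + 0.36×1) = 2
Population D: 1 + 1 = 2
Population E: 1 + (0.74×2 + 0.26×1) = 2.74
Population F: 1 + (0.28×2 + 0.27×2.74 + 0.45×1) = 2.7498
Population G: 1 + 2.7498 = 3.7498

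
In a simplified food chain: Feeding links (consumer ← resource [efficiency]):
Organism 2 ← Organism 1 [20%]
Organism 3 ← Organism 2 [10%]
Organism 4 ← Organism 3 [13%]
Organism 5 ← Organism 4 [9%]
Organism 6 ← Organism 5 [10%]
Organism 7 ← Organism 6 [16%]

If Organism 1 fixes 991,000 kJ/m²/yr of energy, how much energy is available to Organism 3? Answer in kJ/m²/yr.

Organism 2: 991000 × 0.2 = 198200 kJ/m²/yr
Organism 3: 198200 × 0.1 = 19820 kJ/m²/yr

19820 kJ/m²/yr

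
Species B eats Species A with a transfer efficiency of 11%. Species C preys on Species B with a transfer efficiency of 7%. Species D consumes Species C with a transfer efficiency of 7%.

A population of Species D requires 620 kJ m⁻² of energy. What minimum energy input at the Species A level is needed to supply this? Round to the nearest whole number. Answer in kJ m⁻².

Cumulative transfer efficiency: 0.11 × 0.07 × 0.07 = 0.000539
Species A energy = 620 / 0.000539 = 1150278 kJ m⁻²

1150278 kJ m⁻²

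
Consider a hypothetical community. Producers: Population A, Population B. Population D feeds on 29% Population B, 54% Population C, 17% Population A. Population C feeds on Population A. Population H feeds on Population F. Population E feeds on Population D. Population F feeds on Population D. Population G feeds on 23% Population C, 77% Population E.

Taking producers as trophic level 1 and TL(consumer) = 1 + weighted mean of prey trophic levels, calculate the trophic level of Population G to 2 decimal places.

4.19

Population C: 1 + 1 = 2
Population D: 1 + (0.29×1 + 0.54×2 + 0.17×1) = 2.54
Population E: 1 + 2.54 = 3.54
Population F: 1 + 2.54 = 3.54
Population G: 1 + (0.23×2 + 0.77×3.54) = 4.1858
Population H: 1 + 3.54 = 4.54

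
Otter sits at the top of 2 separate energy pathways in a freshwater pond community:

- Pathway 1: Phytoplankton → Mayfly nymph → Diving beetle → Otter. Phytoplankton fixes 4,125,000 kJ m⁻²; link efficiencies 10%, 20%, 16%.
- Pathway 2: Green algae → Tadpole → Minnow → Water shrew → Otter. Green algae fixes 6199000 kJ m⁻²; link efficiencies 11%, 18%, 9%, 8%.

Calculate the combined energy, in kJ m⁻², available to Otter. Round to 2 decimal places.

14083.73 kJ m⁻²

Pathway 1: 4125000 × 0.1 × 0.2 × 0.16 = 13200 kJ m⁻²
Pathway 2: 6199000 × 0.11 × 0.18 × 0.09 × 0.08 = 883.72944 kJ m⁻²
Total at Otter: 13200 + 883.72944 = 14083.72944 kJ m⁻²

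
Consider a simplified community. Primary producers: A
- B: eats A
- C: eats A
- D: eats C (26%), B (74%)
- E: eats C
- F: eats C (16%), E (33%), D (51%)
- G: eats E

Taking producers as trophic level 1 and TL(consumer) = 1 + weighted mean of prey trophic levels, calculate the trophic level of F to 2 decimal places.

B: 1 + 1 = 2
C: 1 + 1 = 2
D: 1 + (0.26×2 + 0.74×2) = 3
E: 1 + 2 = 3
F: 1 + (0.16×2 + 0.33×3 + 0.51×3) = 3.84
G: 1 + 3 = 4

3.84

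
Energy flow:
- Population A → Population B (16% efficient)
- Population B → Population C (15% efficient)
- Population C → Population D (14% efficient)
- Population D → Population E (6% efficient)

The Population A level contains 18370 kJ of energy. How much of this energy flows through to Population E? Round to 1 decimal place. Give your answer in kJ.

3.7 kJ

Population B: 18370 × 0.16 = 2939.2 kJ
Population C: 2939.2 × 0.15 = 440.88 kJ
Population D: 440.88 × 0.14 = 61.7232 kJ
Population E: 61.7232 × 0.06 = 3.703392 kJ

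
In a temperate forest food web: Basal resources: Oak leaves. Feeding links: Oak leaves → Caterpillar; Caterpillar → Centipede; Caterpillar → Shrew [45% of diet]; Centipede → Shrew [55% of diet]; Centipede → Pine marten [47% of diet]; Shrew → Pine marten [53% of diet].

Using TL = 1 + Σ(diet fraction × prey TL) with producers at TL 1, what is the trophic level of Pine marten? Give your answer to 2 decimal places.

Caterpillar: 1 + 1 = 2
Centipede: 1 + 2 = 3
Shrew: 1 + (0.45×2 + 0.55×3) = 3.55
Pine marten: 1 + (0.47×3 + 0.53×3.55) = 4.2915

4.29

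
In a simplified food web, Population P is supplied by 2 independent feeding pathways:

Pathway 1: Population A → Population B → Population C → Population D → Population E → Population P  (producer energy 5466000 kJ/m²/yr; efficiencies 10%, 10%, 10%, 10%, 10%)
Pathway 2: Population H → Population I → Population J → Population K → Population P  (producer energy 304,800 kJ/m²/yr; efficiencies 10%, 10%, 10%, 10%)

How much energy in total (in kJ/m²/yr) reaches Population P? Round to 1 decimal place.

Pathway 1: 5466000 × 0.1 × 0.1 × 0.1 × 0.1 × 0.1 = 54.66 kJ/m²/yr
Pathway 2: 304800 × 0.1 × 0.1 × 0.1 × 0.1 = 30.48 kJ/m²/yr
Total at Population P: 54.66 + 30.48 = 85.14 kJ/m²/yr

85.1 kJ/m²/yr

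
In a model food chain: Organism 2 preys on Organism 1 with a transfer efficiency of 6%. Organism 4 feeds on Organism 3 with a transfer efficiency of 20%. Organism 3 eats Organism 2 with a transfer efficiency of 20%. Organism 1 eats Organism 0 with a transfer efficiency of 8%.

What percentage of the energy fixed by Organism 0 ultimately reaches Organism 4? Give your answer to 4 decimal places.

0.0192%

Product of link efficiencies: 0.08 × 0.06 × 0.2 × 0.2 = 0.000192
As a percentage: 0.000192 × 100 = 0.0192%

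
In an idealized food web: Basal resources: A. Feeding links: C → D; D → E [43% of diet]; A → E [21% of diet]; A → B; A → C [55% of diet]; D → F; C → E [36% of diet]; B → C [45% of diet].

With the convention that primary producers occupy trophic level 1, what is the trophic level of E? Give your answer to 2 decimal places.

B: 1 + 1 = 2
C: 1 + (0.55×1 + 0.45×2) = 2.45
D: 1 + 2.45 = 3.45
E: 1 + (0.36×2.45 + 0.21×1 + 0.43×3.45) = 3.5755
F: 1 + 3.45 = 4.45

3.58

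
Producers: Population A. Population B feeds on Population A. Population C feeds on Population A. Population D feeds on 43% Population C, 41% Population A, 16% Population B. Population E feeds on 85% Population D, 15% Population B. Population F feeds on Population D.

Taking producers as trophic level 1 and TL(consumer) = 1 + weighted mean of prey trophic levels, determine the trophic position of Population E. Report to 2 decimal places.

Population B: 1 + 1 = 2
Population C: 1 + 1 = 2
Population D: 1 + (0.43×2 + 0.41×1 + 0.16×2) = 2.59
Population E: 1 + (0.85×2.59 + 0.15×2) = 3.5015
Population F: 1 + 2.59 = 3.59

3.50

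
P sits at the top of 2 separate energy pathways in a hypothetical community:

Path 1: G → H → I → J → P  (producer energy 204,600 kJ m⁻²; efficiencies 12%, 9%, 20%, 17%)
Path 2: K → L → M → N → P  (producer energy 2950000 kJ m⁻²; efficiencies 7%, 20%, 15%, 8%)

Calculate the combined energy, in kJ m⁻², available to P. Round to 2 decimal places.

Path 1: 204600 × 0.12 × 0.09 × 0.2 × 0.17 = 75.12912 kJ m⁻²
Path 2: 2950000 × 0.07 × 0.2 × 0.15 × 0.08 = 495.6 kJ m⁻²
Total at P: 75.12912 + 495.6 = 570.72912 kJ m⁻²

570.73 kJ m⁻²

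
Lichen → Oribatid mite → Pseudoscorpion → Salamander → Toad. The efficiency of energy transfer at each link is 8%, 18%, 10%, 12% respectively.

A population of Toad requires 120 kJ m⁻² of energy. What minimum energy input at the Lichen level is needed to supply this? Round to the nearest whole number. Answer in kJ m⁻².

694444 kJ m⁻²

Cumulative transfer efficiency: 0.08 × 0.18 × 0.1 × 0.12 = 0.0001728
Lichen energy = 120 / 0.0001728 = 694444 kJ m⁻²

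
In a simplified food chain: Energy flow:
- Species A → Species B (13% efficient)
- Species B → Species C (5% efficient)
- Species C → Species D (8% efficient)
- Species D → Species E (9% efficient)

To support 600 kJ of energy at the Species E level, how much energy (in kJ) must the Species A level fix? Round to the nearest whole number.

Cumulative transfer efficiency: 0.13 × 0.05 × 0.08 × 0.09 = 0.0000468
Species A energy = 600 / 0.0000468 = 12820513 kJ

12820513 kJ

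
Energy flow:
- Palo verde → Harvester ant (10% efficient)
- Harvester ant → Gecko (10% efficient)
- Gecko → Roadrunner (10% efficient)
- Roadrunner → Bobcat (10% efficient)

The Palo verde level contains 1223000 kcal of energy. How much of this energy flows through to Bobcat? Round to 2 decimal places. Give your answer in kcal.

Harvester ant: 1223000 × 0.1 = 122300 kcal
Gecko: 122300 × 0.1 = 12230 kcal
Roadrunner: 12230 × 0.1 = 1223 kcal
Bobcat: 1223 × 0.1 = 122.3 kcal

122.30 kcal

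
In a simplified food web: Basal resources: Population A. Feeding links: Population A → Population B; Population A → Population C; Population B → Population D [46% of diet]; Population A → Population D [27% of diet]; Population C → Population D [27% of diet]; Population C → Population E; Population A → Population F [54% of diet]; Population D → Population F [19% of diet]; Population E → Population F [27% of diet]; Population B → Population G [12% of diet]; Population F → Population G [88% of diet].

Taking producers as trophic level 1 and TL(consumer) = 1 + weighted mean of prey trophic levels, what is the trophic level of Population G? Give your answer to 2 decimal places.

3.76

Population B: 1 + 1 = 2
Population C: 1 + 1 = 2
Population D: 1 + (0.46×2 + 0.27×1 + 0.27×2) = 2.73
Population E: 1 + 2 = 3
Population F: 1 + (0.54×1 + 0.19×2.73 + 0.27×3) = 2.8687
Population G: 1 + (0.12×2 + 0.88×2.8687) = 3.764456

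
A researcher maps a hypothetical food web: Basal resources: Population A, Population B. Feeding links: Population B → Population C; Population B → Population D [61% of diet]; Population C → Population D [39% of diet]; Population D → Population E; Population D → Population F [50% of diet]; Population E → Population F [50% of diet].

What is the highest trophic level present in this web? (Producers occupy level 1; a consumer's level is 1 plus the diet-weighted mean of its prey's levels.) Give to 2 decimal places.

Population C: 1 + 1 = 2
Population D: 1 + (0.61×1 + 0.39×2) = 2.39
Population E: 1 + 2.39 = 3.39
Population F: 1 + (0.5×2.39 + 0.5×3.39) = 3.89

3.89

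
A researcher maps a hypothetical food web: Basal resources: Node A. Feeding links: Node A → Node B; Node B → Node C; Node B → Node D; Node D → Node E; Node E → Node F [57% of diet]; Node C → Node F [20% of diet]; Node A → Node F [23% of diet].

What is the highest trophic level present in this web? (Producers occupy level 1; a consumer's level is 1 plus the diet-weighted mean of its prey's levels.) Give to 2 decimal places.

4.11

Node B: 1 + 1 = 2
Node C: 1 + 2 = 3
Node D: 1 + 2 = 3
Node E: 1 + 3 = 4
Node F: 1 + (0.57×4 + 0.2×3 + 0.23×1) = 4.11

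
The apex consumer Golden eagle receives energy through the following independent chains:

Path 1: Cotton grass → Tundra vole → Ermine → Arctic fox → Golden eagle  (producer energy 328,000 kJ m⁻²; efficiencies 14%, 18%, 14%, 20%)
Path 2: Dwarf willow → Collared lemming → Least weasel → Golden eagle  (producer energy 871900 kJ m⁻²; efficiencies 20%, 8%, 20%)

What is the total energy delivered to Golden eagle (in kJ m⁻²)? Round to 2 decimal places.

3021.52 kJ m⁻²

Path 1: 328000 × 0.14 × 0.18 × 0.14 × 0.2 = 231.4368 kJ m⁻²
Path 2: 871900 × 0.2 × 0.08 × 0.2 = 2790.08 kJ m⁻²
Total at Golden eagle: 231.4368 + 2790.08 = 3021.5168 kJ m⁻²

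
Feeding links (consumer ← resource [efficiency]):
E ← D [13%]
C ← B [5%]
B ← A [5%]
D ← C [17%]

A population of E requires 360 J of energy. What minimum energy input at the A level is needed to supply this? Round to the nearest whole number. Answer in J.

Cumulative transfer efficiency: 0.05 × 0.05 × 0.17 × 0.13 = 0.00005525
A energy = 360 / 0.00005525 = 6515837 J

6515837 J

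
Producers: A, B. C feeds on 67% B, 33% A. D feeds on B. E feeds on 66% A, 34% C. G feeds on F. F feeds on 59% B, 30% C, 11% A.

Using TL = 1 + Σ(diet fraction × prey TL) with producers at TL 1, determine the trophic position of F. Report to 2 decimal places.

2.30

C: 1 + (0.67×1 + 0.33×1) = 2
D: 1 + 1 = 2
E: 1 + (0.66×1 + 0.34×2) = 2.34
F: 1 + (0.59×1 + 0.3×2 + 0.11×1) = 2.3
G: 1 + 2.3 = 3.3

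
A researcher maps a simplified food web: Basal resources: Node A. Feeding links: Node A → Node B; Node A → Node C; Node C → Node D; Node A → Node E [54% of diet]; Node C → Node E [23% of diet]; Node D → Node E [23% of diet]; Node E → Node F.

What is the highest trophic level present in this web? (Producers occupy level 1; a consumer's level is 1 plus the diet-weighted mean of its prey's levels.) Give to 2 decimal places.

3.69

Node B: 1 + 1 = 2
Node C: 1 + 1 = 2
Node D: 1 + 2 = 3
Node E: 1 + (0.54×1 + 0.23×2 + 0.23×3) = 2.69
Node F: 1 + 2.69 = 3.69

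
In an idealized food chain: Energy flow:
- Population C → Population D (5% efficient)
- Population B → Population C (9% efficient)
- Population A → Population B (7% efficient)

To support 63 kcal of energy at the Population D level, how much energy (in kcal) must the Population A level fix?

200000 kcal

Cumulative transfer efficiency: 0.07 × 0.09 × 0.05 = 0.000315
Population A energy = 63 / 0.000315 = 200000 kcal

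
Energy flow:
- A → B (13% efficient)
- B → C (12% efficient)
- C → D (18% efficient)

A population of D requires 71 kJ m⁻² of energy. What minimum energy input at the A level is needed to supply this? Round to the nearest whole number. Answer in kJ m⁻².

25285 kJ m⁻²

Cumulative transfer efficiency: 0.13 × 0.12 × 0.18 = 0.002808
A energy = 71 / 0.002808 = 25285 kJ m⁻²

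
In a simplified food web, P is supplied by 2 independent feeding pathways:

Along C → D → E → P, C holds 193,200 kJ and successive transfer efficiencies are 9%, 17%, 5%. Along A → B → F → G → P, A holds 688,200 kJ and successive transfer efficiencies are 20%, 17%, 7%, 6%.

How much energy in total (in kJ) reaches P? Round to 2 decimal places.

246.07 kJ

Via C: 193200 × 0.09 × 0.17 × 0.05 = 147.798 kJ
Via A: 688200 × 0.2 × 0.17 × 0.07 × 0.06 = 98.27496 kJ
Total at P: 147.798 + 98.27496 = 246.07296 kJ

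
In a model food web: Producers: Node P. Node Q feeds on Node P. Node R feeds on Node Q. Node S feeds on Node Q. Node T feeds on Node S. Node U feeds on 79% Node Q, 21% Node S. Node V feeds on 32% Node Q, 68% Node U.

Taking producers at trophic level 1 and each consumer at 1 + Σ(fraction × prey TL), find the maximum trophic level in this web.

Node Q: 1 + 1 = 2
Node R: 1 + 2 = 3
Node S: 1 + 2 = 3
Node T: 1 + 3 = 4
Node U: 1 + (0.79×2 + 0.21×3) = 3.21
Node V: 1 + (0.32×2 + 0.68×3.21) = 3.8228

4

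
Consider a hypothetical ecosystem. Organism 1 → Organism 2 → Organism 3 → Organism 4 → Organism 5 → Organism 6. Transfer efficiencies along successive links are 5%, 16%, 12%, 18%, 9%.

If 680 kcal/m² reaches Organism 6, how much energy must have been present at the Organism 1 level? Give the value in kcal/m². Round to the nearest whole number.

43724280 kcal/m²

Cumulative transfer efficiency: 0.05 × 0.16 × 0.12 × 0.18 × 0.09 = 0.000015552
Organism 1 energy = 680 / 0.000015552 = 43724280 kcal/m²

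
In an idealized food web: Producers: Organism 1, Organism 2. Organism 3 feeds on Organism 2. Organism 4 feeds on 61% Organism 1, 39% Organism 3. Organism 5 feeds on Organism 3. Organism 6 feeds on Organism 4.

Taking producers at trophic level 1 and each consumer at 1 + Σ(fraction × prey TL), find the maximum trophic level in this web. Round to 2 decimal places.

Organism 3: 1 + 1 = 2
Organism 4: 1 + (0.61×1 + 0.39×2) = 2.39
Organism 5: 1 + 2 = 3
Organism 6: 1 + 2.39 = 3.39

3.39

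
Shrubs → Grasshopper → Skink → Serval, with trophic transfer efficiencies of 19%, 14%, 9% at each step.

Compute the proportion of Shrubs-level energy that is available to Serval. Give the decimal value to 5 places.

Product of link efficiencies: 0.19 × 0.14 × 0.09 = 0.002394

0.00239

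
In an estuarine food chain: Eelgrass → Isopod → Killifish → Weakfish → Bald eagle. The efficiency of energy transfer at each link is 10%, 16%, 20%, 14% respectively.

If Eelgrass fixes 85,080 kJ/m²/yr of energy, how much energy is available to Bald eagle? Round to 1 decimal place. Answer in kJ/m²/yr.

Isopod: 85080 × 0.1 = 8508 kJ/m²/yr
Killifish: 8508 × 0.16 = 1361.28 kJ/m²/yr
Weakfish: 1361.28 × 0.2 = 272.256 kJ/m²/yr
Bald eagle: 272.256 × 0.14 = 38.11584 kJ/m²/yr

38.1 kJ/m²/yr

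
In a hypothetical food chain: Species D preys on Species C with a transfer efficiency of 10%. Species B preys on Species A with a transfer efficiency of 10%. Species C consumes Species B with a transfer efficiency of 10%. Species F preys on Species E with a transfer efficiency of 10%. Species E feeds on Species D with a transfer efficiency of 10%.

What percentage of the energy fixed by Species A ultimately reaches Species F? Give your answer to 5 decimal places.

0.00100%

Product of link efficiencies: 0.1 × 0.1 × 0.1 × 0.1 × 0.1 = 0.00001
As a percentage: 0.00001 × 100 = 0.00100%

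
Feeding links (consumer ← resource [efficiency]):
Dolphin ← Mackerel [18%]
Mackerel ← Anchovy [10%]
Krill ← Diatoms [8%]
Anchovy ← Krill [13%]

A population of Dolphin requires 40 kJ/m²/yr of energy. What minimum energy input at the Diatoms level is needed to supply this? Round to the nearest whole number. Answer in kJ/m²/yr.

213675 kJ/m²/yr

Cumulative transfer efficiency: 0.08 × 0.13 × 0.1 × 0.18 = 0.0001872
Diatoms energy = 40 / 0.0001872 = 213675 kJ/m²/yr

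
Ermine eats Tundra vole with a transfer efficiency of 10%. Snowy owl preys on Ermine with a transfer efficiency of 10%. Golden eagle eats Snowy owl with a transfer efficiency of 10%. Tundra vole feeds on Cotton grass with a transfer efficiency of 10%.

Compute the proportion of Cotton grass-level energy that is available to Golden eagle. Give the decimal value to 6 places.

Product of link efficiencies: 0.1 × 0.1 × 0.1 × 0.1 = 0.0001

0.000100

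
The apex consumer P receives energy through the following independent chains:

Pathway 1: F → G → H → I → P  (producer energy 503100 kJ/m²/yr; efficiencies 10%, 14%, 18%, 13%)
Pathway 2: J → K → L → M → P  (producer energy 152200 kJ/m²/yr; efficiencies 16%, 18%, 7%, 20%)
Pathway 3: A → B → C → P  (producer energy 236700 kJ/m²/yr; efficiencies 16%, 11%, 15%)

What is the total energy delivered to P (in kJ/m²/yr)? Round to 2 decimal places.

Pathway 1: 503100 × 0.1 × 0.14 × 0.18 × 0.13 = 164.81556 kJ/m²/yr
Pathway 2: 152200 × 0.16 × 0.18 × 0.07 × 0.2 = 61.36704 kJ/m²/yr
Pathway 3: 236700 × 0.16 × 0.11 × 0.15 = 624.888 kJ/m²/yr
Total at P: 164.81556 + 61.36704 + 624.888 = 851.0706 kJ/m²/yr

851.07 kJ/m²/yr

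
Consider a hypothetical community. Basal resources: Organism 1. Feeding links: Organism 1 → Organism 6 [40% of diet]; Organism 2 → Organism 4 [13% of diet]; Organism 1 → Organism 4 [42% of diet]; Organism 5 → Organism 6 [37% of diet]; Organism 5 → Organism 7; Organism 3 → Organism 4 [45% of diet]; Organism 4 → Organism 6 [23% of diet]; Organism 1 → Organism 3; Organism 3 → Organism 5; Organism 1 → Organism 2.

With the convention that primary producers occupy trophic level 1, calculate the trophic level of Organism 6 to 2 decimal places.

3.10

Organism 2: 1 + 1 = 2
Organism 3: 1 + 1 = 2
Organism 4: 1 + (0.45×2 + 0.13×2 + 0.42×1) = 2.58
Organism 5: 1 + 2 = 3
Organism 6: 1 + (0.4×1 + 0.37×3 + 0.23×2.58) = 3.1034
Organism 7: 1 + 3 = 4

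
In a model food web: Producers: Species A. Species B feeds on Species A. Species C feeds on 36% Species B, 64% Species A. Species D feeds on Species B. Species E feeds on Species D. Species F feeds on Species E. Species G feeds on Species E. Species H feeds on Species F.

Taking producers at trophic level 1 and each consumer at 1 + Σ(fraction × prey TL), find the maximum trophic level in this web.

6

Species B: 1 + 1 = 2
Species C: 1 + (0.36×2 + 0.64×1) = 2.36
Species D: 1 + 2 = 3
Species E: 1 + 3 = 4
Species F: 1 + 4 = 5
Species G: 1 + 4 = 5
Species H: 1 + 5 = 6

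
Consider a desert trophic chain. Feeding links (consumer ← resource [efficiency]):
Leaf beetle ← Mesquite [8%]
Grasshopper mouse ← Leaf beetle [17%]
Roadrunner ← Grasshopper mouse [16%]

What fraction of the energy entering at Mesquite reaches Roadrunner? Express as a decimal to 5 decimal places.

Product of link efficiencies: 0.08 × 0.17 × 0.16 = 0.002176

0.00218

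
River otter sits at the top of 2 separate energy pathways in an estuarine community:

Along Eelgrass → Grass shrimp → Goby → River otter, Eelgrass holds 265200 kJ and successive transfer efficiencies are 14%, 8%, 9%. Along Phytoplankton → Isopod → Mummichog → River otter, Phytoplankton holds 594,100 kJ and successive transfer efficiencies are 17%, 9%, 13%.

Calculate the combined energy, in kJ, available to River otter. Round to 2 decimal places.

Via Eelgrass: 265200 × 0.14 × 0.08 × 0.09 = 267.3216 kJ
Via Phytoplankton: 594100 × 0.17 × 0.09 × 0.13 = 1181.6649 kJ
Total at River otter: 267.3216 + 1181.6649 = 1448.9865 kJ

1448.99 kJ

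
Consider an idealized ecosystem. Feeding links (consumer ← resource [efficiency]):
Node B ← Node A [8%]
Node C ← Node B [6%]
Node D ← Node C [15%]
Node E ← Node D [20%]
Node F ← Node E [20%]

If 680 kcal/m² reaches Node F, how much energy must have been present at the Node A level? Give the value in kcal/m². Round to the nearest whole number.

Cumulative transfer efficiency: 0.08 × 0.06 × 0.15 × 0.2 × 0.2 = 0.0000288
Node A energy = 680 / 0.0000288 = 23611111 kcal/m²

23611111 kcal/m²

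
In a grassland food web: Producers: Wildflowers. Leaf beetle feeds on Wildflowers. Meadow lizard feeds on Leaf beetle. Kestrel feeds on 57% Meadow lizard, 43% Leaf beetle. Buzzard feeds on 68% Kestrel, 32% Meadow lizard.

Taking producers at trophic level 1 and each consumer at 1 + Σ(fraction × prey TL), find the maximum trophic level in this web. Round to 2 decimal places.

4.39

Leaf beetle: 1 + 1 = 2
Meadow lizard: 1 + 2 = 3
Kestrel: 1 + (0.57×3 + 0.43×2) = 3.57
Buzzard: 1 + (0.68×3.57 + 0.32×3) = 4.3876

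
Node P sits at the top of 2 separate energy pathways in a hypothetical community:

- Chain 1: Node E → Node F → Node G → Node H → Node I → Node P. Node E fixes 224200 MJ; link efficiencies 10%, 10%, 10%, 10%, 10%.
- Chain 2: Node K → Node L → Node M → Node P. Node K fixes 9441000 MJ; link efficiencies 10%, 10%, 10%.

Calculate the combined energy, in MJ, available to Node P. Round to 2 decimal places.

9443.24 MJ

Chain 1: 224200 × 0.1 × 0.1 × 0.1 × 0.1 × 0.1 = 2.242 MJ
Chain 2: 9441000 × 0.1 × 0.1 × 0.1 = 9441 MJ
Total at Node P: 2.242 + 9441 = 9443.242 MJ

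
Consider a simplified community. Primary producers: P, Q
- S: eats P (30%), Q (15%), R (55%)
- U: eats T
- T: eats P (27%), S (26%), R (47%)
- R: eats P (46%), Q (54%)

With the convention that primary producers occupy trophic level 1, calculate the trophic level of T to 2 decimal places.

R: 1 + (0.46×1 + 0.54×1) = 2
S: 1 + (0.3×1 + 0.15×1 + 0.55×2) = 2.55
T: 1 + (0.27×1 + 0.26×2.55 + 0.47×2) = 2.873
U: 1 + 2.873 = 3.873

2.87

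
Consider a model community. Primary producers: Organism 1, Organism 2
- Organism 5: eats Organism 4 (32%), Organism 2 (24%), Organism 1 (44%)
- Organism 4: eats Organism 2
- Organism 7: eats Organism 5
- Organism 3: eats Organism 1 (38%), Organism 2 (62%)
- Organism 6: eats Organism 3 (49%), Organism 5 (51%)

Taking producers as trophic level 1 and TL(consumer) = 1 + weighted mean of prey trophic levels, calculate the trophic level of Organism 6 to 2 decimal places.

Organism 3: 1 + (0.38×1 + 0.62×1) = 2
Organism 4: 1 + 1 = 2
Organism 5: 1 + (0.32×2 + 0.24×1 + 0.44×1) = 2.32
Organism 6: 1 + (0.49×2 + 0.51×2.32) = 3.1632
Organism 7: 1 + 2.32 = 3.32

3.16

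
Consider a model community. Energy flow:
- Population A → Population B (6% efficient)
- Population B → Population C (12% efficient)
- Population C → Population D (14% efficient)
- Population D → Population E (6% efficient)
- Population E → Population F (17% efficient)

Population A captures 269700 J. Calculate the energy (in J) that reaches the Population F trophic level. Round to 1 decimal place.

2.8 J

Population B: 269700 × 0.06 = 16182 J
Population C: 16182 × 0.12 = 1941.84 J
Population D: 1941.84 × 0.14 = 271.8576 J
Population E: 271.8576 × 0.06 = 16.311456 J
Population F: 16.311456 × 0.17 = 2.77294752 J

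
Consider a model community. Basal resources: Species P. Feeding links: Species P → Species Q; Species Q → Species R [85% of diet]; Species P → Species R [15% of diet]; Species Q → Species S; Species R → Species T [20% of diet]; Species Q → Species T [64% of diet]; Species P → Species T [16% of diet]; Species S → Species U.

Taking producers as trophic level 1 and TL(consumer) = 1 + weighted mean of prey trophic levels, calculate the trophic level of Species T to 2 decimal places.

3.01

Species Q: 1 + 1 = 2
Species R: 1 + (0.85×2 + 0.15×1) = 2.85
Species S: 1 + 2 = 3
Species T: 1 + (0.2×2.85 + 0.64×2 + 0.16×1) = 3.01
Species U: 1 + 3 = 4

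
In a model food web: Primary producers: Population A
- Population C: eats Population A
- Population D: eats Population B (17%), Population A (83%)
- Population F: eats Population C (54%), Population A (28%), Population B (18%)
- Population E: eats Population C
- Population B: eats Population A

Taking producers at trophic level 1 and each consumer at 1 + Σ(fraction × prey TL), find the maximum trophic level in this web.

Population B: 1 + 1 = 2
Population C: 1 + 1 = 2
Population D: 1 + (0.17×2 + 0.83×1) = 2.17
Population E: 1 + 2 = 3
Population F: 1 + (0.54×2 + 0.28×1 + 0.18×2) = 2.72

3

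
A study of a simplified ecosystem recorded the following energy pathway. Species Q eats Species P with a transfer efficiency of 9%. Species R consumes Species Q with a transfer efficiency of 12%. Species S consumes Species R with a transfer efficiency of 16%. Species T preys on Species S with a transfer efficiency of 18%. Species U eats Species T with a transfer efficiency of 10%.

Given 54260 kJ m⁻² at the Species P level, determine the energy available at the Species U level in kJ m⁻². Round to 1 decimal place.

Species Q: 54260 × 0.09 = 4883.4 kJ m⁻²
Species R: 4883.4 × 0.12 = 586.008 kJ m⁻²
Species S: 586.008 × 0.16 = 93.76128 kJ m⁻²
Species T: 93.76128 × 0.18 = 16.8770304 kJ m⁻²
Species U: 16.8770304 × 0.1 = 1.68770304 kJ m⁻²

1.7 kJ m⁻²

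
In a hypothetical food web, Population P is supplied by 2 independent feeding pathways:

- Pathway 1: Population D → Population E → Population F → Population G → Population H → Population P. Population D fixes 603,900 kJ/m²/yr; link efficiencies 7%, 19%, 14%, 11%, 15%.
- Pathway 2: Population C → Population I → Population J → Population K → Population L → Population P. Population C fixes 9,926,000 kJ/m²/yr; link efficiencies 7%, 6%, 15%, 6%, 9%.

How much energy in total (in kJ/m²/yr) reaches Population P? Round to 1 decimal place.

Pathway 1: 603900 × 0.07 × 0.19 × 0.14 × 0.11 × 0.15 = 18.5536197 kJ/m²/yr
Pathway 2: 9926000 × 0.07 × 0.06 × 0.15 × 0.06 × 0.09 = 33.768252 kJ/m²/yr
Total at Population P: 18.5536197 + 33.768252 = 52.3218717 kJ/m²/yr

52.3 kJ/m²/yr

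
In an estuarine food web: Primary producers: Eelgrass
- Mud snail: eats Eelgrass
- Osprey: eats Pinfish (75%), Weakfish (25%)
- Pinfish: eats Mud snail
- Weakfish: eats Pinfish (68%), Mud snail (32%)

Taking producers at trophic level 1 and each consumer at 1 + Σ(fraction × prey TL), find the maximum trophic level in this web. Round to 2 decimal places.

4.17

Mud snail: 1 + 1 = 2
Pinfish: 1 + 2 = 3
Weakfish: 1 + (0.68×3 + 0.32×2) = 3.68
Osprey: 1 + (0.75×3 + 0.25×3.68) = 4.17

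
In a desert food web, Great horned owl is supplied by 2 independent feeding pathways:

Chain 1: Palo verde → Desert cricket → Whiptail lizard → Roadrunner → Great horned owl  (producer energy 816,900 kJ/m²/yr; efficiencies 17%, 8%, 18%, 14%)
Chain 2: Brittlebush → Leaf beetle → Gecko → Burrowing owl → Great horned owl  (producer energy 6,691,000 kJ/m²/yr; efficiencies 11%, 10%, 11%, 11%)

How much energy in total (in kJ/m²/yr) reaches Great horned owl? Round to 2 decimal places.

1170.54 kJ/m²/yr

Chain 1: 816900 × 0.17 × 0.08 × 0.18 × 0.14 = 279.967968 kJ/m²/yr
Chain 2: 6691000 × 0.11 × 0.1 × 0.11 × 0.11 = 890.5721 kJ/m²/yr
Total at Great horned owl: 279.967968 + 890.5721 = 1170.540068 kJ/m²/yr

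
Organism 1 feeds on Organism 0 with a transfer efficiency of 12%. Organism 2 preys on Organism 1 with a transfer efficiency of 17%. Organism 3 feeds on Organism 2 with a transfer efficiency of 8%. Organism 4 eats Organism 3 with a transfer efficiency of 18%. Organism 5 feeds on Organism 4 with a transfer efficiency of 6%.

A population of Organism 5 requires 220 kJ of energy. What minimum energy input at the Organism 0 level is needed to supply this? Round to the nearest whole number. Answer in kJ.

12481845 kJ

Cumulative transfer efficiency: 0.12 × 0.17 × 0.08 × 0.18 × 0.06 = 0.0000176256
Organism 0 energy = 220 / 0.0000176256 = 12481845 kJ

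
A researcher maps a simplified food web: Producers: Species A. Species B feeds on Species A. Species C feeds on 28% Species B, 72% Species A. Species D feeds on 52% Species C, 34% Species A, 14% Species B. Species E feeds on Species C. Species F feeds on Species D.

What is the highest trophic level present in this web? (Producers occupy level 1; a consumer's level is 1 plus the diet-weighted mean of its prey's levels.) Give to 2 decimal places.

Species B: 1 + 1 = 2
Species C: 1 + (0.28×2 + 0.72×1) = 2.28
Species D: 1 + (0.52×2.28 + 0.34×1 + 0.14×2) = 2.8056
Species E: 1 + 2.28 = 3.28
Species F: 1 + 2.8056 = 3.8056

3.81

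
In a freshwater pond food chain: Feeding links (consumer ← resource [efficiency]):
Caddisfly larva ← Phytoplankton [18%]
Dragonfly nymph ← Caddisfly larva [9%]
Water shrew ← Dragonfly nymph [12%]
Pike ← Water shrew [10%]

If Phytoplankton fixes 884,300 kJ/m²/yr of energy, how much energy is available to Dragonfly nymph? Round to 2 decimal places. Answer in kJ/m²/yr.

14325.66 kJ/m²/yr

Caddisfly larva: 884300 × 0.18 = 159174 kJ/m²/yr
Dragonfly nymph: 159174 × 0.09 = 14325.66 kJ/m²/yr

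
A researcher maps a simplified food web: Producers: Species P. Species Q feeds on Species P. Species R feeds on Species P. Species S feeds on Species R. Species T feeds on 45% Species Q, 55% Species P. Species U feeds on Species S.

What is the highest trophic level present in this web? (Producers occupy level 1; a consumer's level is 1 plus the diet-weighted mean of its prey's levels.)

4

Species Q: 1 + 1 = 2
Species R: 1 + 1 = 2
Species S: 1 + 2 = 3
Species T: 1 + (0.45×2 + 0.55×1) = 2.45
Species U: 1 + 3 = 4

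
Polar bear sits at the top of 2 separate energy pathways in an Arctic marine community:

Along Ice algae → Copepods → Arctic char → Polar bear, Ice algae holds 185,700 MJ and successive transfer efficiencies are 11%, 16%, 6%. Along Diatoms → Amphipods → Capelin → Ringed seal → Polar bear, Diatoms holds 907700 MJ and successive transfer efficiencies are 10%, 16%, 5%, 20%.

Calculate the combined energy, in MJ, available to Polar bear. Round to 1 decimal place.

341.3 MJ

Via Ice algae: 185700 × 0.11 × 0.16 × 0.06 = 196.0992 MJ
Via Diatoms: 907700 × 0.1 × 0.16 × 0.05 × 0.2 = 145.232 MJ
Total at Polar bear: 196.0992 + 145.232 = 341.3312 MJ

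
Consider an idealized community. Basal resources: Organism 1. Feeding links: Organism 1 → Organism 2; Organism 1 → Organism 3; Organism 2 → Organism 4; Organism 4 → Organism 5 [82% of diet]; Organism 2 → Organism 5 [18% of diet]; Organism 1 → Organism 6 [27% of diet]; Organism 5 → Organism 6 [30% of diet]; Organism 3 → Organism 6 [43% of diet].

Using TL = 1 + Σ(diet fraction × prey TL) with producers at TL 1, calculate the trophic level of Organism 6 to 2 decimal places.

Organism 2: 1 + 1 = 2
Organism 3: 1 + 1 = 2
Organism 4: 1 + 2 = 3
Organism 5: 1 + (0.82×3 + 0.18×2) = 3.82
Organism 6: 1 + (0.27×1 + 0.3×3.82 + 0.43×2) = 3.276

3.28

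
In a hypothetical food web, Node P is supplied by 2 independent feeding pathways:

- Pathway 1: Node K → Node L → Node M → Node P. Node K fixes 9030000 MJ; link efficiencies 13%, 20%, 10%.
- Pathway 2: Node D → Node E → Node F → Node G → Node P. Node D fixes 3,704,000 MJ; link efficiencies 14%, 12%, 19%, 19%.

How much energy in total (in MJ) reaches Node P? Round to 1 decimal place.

25724.4 MJ

Pathway 1: 9030000 × 0.13 × 0.2 × 0.1 = 23478 MJ
Pathway 2: 3704000 × 0.14 × 0.12 × 0.19 × 0.19 = 2246.40192 MJ
Total at Node P: 23478 + 2246.40192 = 25724.40192 MJ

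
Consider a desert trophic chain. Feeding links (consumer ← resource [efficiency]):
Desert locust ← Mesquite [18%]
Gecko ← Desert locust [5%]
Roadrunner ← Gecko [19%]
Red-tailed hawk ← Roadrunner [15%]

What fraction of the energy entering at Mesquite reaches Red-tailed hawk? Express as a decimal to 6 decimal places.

0.000257

Product of link efficiencies: 0.18 × 0.05 × 0.19 × 0.15 = 0.0002565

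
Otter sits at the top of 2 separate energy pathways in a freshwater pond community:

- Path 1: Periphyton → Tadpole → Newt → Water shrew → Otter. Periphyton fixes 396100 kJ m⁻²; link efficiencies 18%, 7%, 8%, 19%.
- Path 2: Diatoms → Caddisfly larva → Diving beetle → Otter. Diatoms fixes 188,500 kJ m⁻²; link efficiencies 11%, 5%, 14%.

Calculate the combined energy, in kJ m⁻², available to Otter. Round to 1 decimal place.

221.0 kJ m⁻²

Path 1: 396100 × 0.18 × 0.07 × 0.08 × 0.19 = 75.861072 kJ m⁻²
Path 2: 188500 × 0.11 × 0.05 × 0.14 = 145.145 kJ m⁻²
Total at Otter: 75.861072 + 145.145 = 221.006072 kJ m⁻²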